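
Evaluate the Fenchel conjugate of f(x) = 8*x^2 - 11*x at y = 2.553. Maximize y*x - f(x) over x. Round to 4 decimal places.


f*(y) = sup_x {y*x - a*x^2 - b*x} = sup_x {(y-b)*x - a*x^2}
FOC: (y - b) - 2a*x = 0 => x* = (y - b)/(2a)
x* = (2.553 + 11)/(2*8) = 0.8471
f*(2.553) = (y-b)^2/(4a) = (2.553 + 11)^2/(4*8)
= 183.6838/32 = 5.7401


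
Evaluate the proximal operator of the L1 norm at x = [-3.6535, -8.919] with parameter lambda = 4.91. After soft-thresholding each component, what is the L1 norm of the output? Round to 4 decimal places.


Soft-thresholding with lambda = 4.91:
prox(-3.6535) = sign(-3.6535)*max(|-3.6535| - 4.91, 0) = 0.0
prox(-8.919) = sign(-8.919)*max(|-8.919| - 4.91, 0) = -4.009
prox(x) = [0.0, -4.009]
||prox(x)||_1 = 0.0 + 4.009 = 4.009


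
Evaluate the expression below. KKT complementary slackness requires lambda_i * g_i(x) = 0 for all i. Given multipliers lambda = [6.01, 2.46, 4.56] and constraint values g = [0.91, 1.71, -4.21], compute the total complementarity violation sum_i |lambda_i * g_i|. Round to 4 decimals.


KKT complementary slackness check:
lambda_1 * g_1 = 6.01 * 0.91 = 5.4691
lambda_2 * g_2 = 2.46 * 1.71 = 4.2066
lambda_3 * g_3 = 4.56 * -4.21 = -19.1976
Total violation = 5.4691 + 4.2066 + 19.1976 = 28.8733


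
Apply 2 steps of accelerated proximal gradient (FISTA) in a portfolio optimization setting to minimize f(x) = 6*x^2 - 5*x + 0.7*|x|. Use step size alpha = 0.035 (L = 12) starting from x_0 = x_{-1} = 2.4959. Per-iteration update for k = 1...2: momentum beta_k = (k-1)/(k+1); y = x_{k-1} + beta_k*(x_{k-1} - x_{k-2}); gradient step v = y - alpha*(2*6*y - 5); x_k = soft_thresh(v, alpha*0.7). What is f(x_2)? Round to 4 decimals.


FISTA on f(x) = 6*x^2 - 5*x + 0.7*|x|
L = 12, alpha = 0.035
Iteration 1: beta = 0.0, y = 2.4959 + 0.0*(2.4959 - 2.4959) = 2.4959
  grad(y) = 24.9508, v = y - alpha*grad = 1.6226
  prox(v) = soft_thresh(1.6226, 0.0245) = 1.5981
Iteration 2: beta = 0.3333, y = 1.5981 + 0.3333*(1.5981 - 2.4959) = 1.2989
  grad(y) = 10.5864, v = y - alpha*grad = 0.9283
  prox(v) = soft_thresh(0.9283, 0.0245) = 0.9038
f(x_2) = 6*0.9038^2 - 5*0.9038 + 0.7*|0.9038| = 1.0151


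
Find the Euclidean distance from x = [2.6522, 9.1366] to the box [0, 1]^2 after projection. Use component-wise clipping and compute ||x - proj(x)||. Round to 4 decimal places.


Project each component onto [0, 1].
clip(2.6522) = 1.0, clip(9.1366) = 1.0
Projection = [1.0, 1.0]
Squared diffs: [2.7298, 66.2043]
Distance = sqrt(68.9341) = 8.3027


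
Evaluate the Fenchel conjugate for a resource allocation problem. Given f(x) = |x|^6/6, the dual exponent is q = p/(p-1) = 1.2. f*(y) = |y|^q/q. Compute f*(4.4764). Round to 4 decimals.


The conjugate exponent q satisfies 1/p + 1/q = 1.
p = 6, so q = 6/(6 - 1) = 1.2
|y|^q = 4.4764^1.2 = 6.0411
f*(4.4764) = 6.0411 / 1.2 = 5.0342


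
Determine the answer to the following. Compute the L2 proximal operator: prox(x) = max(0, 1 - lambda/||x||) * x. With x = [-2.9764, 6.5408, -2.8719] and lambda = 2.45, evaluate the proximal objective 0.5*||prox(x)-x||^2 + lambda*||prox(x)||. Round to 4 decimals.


Step 1: Compute ||x||.
||x|| = 7.7388
Step 2: Compute scaling factor.
scale = max(0, 1 - 2.45/7.7388) = 0.6834
Step 3: prox(x) = [-2.0341, 4.4701, -1.9627]
||prox(x)|| = 5.2888
Step 4: Proximal objective.
0.5*||prox-x||^2 = 3.0013
lambda*||prox|| = 12.9576
Total = 15.9588


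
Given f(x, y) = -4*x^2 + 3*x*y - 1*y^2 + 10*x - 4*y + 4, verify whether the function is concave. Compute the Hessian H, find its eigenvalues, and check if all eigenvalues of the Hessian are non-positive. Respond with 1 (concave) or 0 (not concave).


The Hessian of f(x,y) = -4*x^2 + 3*x*y - 1*y^2 + 10*x - 4*y + 4 is:
H = [[-8, 3], [3, -2]]
Trace = -8 - 2 = -10
Determinant = -8*-2 - (3)^2 = 7
Discriminant = (-10)^2 - 4*7 = 72.0
Eigenvalues: lambda_1 = -9.2426, lambda_2 = -0.7574
The function is concave.

1


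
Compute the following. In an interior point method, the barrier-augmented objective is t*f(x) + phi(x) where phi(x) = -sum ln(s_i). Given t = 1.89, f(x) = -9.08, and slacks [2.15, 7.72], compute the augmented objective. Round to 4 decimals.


Step 1: Compute log-barrier.
ln values: [0.7655, 2.0438]
phi = -(0.7655 + 2.0438) = -2.8093
Step 2: Compute augmented objective.
t*f(x) = 1.89*-9.08 = -17.1612
Total = -17.1612 - 2.8093 = -19.9705


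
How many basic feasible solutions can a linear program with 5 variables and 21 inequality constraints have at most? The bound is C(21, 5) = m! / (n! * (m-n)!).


Each vertex corresponds to some choice of n active constraints out of m, so the number of vertices is at most C(m, n) = m! / (n!(m-n)!).
m = 21, n = 5
Numerator: 21 * 20 * 19 * 18 * 17
Denominator: 5! = 120
C(21, 5) = 20349


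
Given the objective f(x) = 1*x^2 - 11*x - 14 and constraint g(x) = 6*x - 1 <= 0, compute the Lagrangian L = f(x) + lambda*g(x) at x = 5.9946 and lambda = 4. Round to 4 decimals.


Step 1: Evaluate f(x).
f(5.9946) = 1*5.9946^2 - 11*5.9946 - 14 = -44.0054
Step 2: Evaluate g(x).
g(5.9946) = 6*5.9946 - 1 = 34.9676
Step 3: Compute Lagrangian.
L = -44.0054 + 4*34.9676 = 95.865


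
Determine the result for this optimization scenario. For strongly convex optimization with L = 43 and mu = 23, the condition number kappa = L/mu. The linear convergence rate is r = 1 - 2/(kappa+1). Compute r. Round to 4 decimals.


Step 1: Compute the condition number.
kappa = L/mu = 43/23 = 1.8696
Step 2: Compute the convergence rate.
r = 1 - 2/(kappa + 1) = 1 - 2*mu/(L + mu) = (L - mu)/(L + mu) = 20/66 = 0.303


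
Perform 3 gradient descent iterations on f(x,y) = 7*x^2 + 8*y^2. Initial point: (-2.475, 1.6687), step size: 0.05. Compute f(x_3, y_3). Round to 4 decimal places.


Gradient descent on f(x,y) = 7*x^2 + 8*y^2.
Starting point: (-2.475, 1.6687), alpha = 0.05
Step 1: grad_x = 2*7*-2.475 = -34.65, grad_y = 2*8*1.6687 = 26.6992
  x_1 = -2.475 - 0.05*-34.65 = -0.7425
  y_1 = 1.6687 - 0.05*26.6992 = 0.3337
Step 2: grad_x = 2*7*-0.7425 = -10.395, grad_y = 2*8*0.3337 = 5.3398
  x_2 = -0.7425 - 0.05*-10.395 = -0.2228
  y_2 = 0.3337 - 0.05*5.3398 = 0.0667
Step 3: grad_x = 2*7*-0.2228 = -3.1185, grad_y = 2*8*0.0667 = 1.068
  x_3 = -0.2228 - 0.05*-3.1185 = -0.0668
  y_3 = 0.0667 - 0.05*1.068 = 0.0133
f(-0.0668, 0.0133) = 7*(-0.0668)^2 + 8*0.0133^2 = 0.0327


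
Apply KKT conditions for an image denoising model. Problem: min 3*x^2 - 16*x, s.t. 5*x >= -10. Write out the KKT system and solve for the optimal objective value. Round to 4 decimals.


Step 1: Try lambda = 0 (constraint inactive).
Stationarity: 2*3*x - 16 = 0
x* = 16/(2*3) = 8/3 = 2.6667 (rounded; the exact value 8/3 is used below)
Check constraint: 5*2.6667 = 13.3335 >= -10 -- satisfied.
Step 2: Compute optimal value.
f(x*) = 3*(8/3)^2 - 16*(8/3) = -21.3333


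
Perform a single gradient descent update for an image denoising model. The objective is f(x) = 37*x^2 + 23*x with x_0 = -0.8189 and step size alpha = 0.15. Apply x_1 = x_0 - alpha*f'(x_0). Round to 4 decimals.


We compute the gradient at x_0 and apply the update.
f'(x) = 74*x + 23
f'(-0.8189) = 74*-0.8189 + 23 = -37.5986
x_1 = -0.8189 - 0.15*-37.5986 = 4.8209


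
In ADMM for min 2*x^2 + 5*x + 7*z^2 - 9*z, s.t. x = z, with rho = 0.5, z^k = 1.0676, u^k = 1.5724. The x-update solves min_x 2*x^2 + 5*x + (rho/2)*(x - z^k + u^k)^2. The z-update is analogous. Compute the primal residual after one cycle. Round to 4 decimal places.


ADMM iteration with rho = 0.5, z^k = 1.0676, u^k = 1.5724
Step 1: x-update.
Minimize 2*x^2 + 5*x + (0.5/2)*(x - 1.0676 + 1.5724)^2
FOC: (2*2 + 0.5)*x = -5 + 0.5*(1.0676 - 1.5724)
x^{k+1} = -1.1672
Step 2: z-update.
Minimize 7*z^2 - 9*z + (0.5/2)*(-1.1672 - z + 1.5724)^2
FOC: (2*7 + 0.5)*z = 9 + 0.5*(-1.1672 + 1.5724)
z^{k+1} = 0.6347
Step 3: u-update.
u^{k+1} = 1.5724 - 1.1672 - 0.6347 = -0.2295
Step 4: Primal residual = |-1.1672 - 0.6347| = 1.8019


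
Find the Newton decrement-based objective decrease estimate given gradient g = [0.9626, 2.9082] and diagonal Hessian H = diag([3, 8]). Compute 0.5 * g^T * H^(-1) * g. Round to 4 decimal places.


Step 1: H is diagonal, so H^(-1) * g = [0.3209, 0.3635].
Step 2: g^T H^(-1) g = sum_i g_i^2 / H_ii
  = (0.9626)^2/3 + (2.9082)^2/8
  = 0.3089 + 1.0572 = 1.3661
Step 3: Objective decrease = 0.5 * g^T H^(-1) g = 0.683


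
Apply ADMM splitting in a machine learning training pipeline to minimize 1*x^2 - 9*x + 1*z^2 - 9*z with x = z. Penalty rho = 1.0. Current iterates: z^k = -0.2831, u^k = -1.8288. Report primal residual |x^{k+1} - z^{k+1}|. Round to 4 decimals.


ADMM iteration with rho = 1.0, z^k = -0.2831, u^k = -1.8288
Step 1: x-update.
Minimize 1*x^2 - 9*x + (1.0/2)*(x + 0.2831 - 1.8288)^2
FOC: (2*1 + 1.0)*x = 9 + 1.0*(-0.2831 + 1.8288)
x^{k+1} = 3.5152
Step 2: z-update.
Minimize 1*z^2 - 9*z + (1.0/2)*(3.5152 - z - 1.8288)^2
FOC: (2*1 + 1.0)*z = 9 + 1.0*(3.5152 - 1.8288)
z^{k+1} = 3.5621
Step 3: u-update.
u^{k+1} = -1.8288 + 3.5152 - 3.5621 = -1.8757
Step 4: Primal residual = |3.5152 - 3.5621| = 0.0469


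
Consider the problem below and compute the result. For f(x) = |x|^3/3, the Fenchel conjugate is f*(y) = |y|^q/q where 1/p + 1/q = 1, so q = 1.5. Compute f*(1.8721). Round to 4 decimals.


The conjugate exponent q satisfies 1/p + 1/q = 1.
p = 3, so q = 3/(3 - 1) = 1.5
|y|^q = 1.8721^1.5 = 2.5615
f*(1.8721) = 2.5615 / 1.5 = 1.7077


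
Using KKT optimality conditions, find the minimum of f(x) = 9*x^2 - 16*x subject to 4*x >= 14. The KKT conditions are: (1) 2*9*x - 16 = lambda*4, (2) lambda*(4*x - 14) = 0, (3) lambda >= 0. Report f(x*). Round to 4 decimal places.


Step 1: Try lambda = 0 (constraint inactive).
x_unc = 16/(2*9) = 0.8889
Check: 4*0.8889 = 3.5556 < 14 -- violated!
Step 2: Constraint must be active: 4*x = 14
x* = 14/4 = 3.5
lambda = (2*9*3.5 - 16)/4 = 11.75
Step 3: Compute optimal value.
f(x*) = 9*3.5^2 - 16*3.5 = 54.25


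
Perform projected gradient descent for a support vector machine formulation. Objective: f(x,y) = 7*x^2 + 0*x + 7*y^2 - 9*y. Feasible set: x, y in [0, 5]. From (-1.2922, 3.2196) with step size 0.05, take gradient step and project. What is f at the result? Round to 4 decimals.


Step 1: Compute gradient at (-1.2922, 3.2196).
grad_x = 2*7*-1.2922 + 0 = -18.0908
grad_y = 2*7*3.2196 - 9 = 36.0744
Step 2: Gradient step.
x_raw = -1.2922 - 0.05*-18.0908 = -0.3877
y_raw = 3.2196 - 0.05*36.0744 = 1.4159
Step 3: Project onto [0, 5].
x_proj = clip(-0.3877) = 0.0
y_proj = clip(1.4159) = 1.4159
Step 4: Evaluate f.
f(0.0, 1.4159) = 1.2901


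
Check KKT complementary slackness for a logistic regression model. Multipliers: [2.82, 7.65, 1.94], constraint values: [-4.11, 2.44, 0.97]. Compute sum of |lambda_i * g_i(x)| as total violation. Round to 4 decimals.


KKT complementary slackness check:
lambda_1 * g_1 = 2.82 * -4.11 = -11.5902
lambda_2 * g_2 = 7.65 * 2.44 = 18.666
lambda_3 * g_3 = 1.94 * 0.97 = 1.8818
Total violation = 11.5902 + 18.666 + 1.8818 = 32.138


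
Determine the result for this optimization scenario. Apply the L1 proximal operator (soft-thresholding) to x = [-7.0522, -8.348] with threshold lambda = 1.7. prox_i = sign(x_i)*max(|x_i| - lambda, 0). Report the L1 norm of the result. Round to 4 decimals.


Soft-thresholding with lambda = 1.7:
prox(-7.0522) = sign(-7.0522)*max(|-7.0522| - 1.7, 0) = -5.3522
prox(-8.348) = sign(-8.348)*max(|-8.348| - 1.7, 0) = -6.648
prox(x) = [-5.3522, -6.648]
||prox(x)||_1 = 5.3522 + 6.648 = 12.0002


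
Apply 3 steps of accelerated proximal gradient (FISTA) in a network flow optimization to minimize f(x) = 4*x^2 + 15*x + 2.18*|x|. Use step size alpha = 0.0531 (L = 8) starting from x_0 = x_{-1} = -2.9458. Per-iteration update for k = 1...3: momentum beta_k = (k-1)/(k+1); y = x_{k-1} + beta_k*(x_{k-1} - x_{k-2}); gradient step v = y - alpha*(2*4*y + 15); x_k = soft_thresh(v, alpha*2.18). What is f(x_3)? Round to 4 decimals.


FISTA on f(x) = 4*x^2 + 15*x + 2.18*|x|
L = 8, alpha = 0.0531
Iteration 1: beta = 0.0, y = -2.9458 + 0.0*(-2.9458 + 2.9458) = -2.9458
  grad(y) = -8.5664, v = y - alpha*grad = -2.4909
  prox(v) = soft_thresh(-2.4909, 0.1158) = -2.3752
Iteration 2: beta = 0.3333, y = -2.3752 + 0.3333*(-2.3752 + 2.9458) = -2.185
  grad(y) = -2.4796, v = y - alpha*grad = -2.0533
  prox(v) = soft_thresh(-2.0533, 0.1158) = -1.9375
Iteration 3: beta = 0.5, y = -1.9375 + 0.5*(-1.9375 + 2.3752) = -1.7187
  grad(y) = 1.2503, v = y - alpha*grad = -1.7851
  prox(v) = soft_thresh(-1.7851, 0.1158) = -1.6693
f(x_3) = 4*(-1.6693)^2 + 15*(-1.6693) + 2.18*|-1.6693| = -10.2542


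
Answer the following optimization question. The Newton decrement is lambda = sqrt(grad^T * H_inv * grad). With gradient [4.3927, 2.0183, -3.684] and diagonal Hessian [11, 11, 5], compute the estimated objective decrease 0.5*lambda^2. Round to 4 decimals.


Step 1: H is diagonal, so H^(-1) * g = [0.3993, 0.1835, -0.7368].
Step 2: g^T H^(-1) g = sum_i g_i^2 / H_ii
  = (4.3927)^2/11 + (2.0183)^2/11 + (-3.684)^2/5
  = 1.7542 + 0.3703 + 2.7144 = 4.8389
Step 3: Objective decrease = 0.5 * g^T H^(-1) g = 2.4194


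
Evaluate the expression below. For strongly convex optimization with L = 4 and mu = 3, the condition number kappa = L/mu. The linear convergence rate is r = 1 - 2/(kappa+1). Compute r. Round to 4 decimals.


Step 1: Compute the condition number.
kappa = L/mu = 4/3 = 1.3333
Step 2: Compute the convergence rate.
r = 1 - 2/(kappa + 1) = 1 - 2*mu/(L + mu) = (L - mu)/(L + mu) = 1/7 = 0.1429


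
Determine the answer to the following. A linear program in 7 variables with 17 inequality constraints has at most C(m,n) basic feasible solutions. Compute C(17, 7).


Each vertex corresponds to some choice of n active constraints out of m, so the number of vertices is at most C(m, n) = m! / (n!(m-n)!).
m = 17, n = 7
Numerator: 17 * 16 * 15 * 14 * 13 * 12 * 11
Denominator: 7! = 5040
C(17, 7) = 19448


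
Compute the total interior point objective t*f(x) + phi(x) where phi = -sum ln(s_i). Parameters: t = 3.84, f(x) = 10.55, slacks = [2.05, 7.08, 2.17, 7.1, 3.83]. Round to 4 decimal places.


Step 1: Compute log-barrier.
ln values: [0.7178, 1.9573, 0.7747, 1.9601, 1.3429]
phi = -(0.7178 + 1.9573 + 0.7747 + 1.9601 + 1.3429) = -6.7528
Step 2: Compute augmented objective.
t*f(x) = 3.84*10.55 = 40.512
Total = 40.512 - 6.7528 = 33.7592


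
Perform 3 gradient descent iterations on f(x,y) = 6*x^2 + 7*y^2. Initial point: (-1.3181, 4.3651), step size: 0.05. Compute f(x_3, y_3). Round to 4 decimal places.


Gradient descent on f(x,y) = 6*x^2 + 7*y^2.
Starting point: (-1.3181, 4.3651), alpha = 0.05
Step 1: grad_x = 2*6*-1.3181 = -15.8172, grad_y = 2*7*4.3651 = 61.1114
  x_1 = -1.3181 - 0.05*-15.8172 = -0.5272
  y_1 = 4.3651 - 0.05*61.1114 = 1.3095
Step 2: grad_x = 2*6*-0.5272 = -6.3269, grad_y = 2*7*1.3095 = 18.3334
  x_2 = -0.5272 - 0.05*-6.3269 = -0.2109
  y_2 = 1.3095 - 0.05*18.3334 = 0.3929
Step 3: grad_x = 2*6*-0.2109 = -2.5308, grad_y = 2*7*0.3929 = 5.5
  x_3 = -0.2109 - 0.05*-2.5308 = -0.0844
  y_3 = 0.3929 - 0.05*5.5 = 0.1179
f(-0.0844, 0.1179) = 6*(-0.0844)^2 + 7*0.1179^2 = 0.1399


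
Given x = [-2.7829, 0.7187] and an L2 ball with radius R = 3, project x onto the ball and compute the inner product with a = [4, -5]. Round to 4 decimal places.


Step 1: Compute ||x|| (intermediates to 6 decimals).
||x|| = sqrt((-2.7829)^2 + 0.7187^2) = 2.874206
Step 2: Project.
Since ||x|| <= R, proj = x (no scaling needed).
proj(x) = [-2.7829, 0.7187]
Step 3: Dot product.
a^T * proj(x) = 4*(-2.7829) - 5*0.7187 = -14.7251


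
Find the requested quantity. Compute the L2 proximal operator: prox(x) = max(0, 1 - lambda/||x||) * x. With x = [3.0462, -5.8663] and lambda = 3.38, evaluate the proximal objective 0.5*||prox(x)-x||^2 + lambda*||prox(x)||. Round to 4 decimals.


Step 1: Compute ||x||.
||x|| = 6.6101
Step 2: Compute scaling factor.
scale = max(0, 1 - 3.38/6.6101) = 0.4887
Step 3: prox(x) = [1.4885, -2.8666]
||prox(x)|| = 3.2301
Step 4: Proximal objective.
0.5*||prox-x||^2 = 5.7122
lambda*||prox|| = 10.9177
Total = 16.6298


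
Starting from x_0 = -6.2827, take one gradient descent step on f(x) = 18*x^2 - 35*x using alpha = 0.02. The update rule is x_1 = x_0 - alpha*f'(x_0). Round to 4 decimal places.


We compute the gradient at x_0 and apply the update.
f'(x) = 36*x - 35
f'(-6.2827) = 36*-6.2827 - 35 = -261.1772
x_1 = -6.2827 - 0.02*-261.1772 = -1.0592


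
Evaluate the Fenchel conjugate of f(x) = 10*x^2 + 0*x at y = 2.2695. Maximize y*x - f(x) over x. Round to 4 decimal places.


f*(y) = sup_x {y*x - a*x^2 - b*x} = sup_x {(y-b)*x - a*x^2}
FOC: (y - b) - 2a*x = 0 => x* = (y - b)/(2a)
x* = (2.2695 - 0)/(2*10) = 0.1135
f*(2.2695) = (y-b)^2/(4a) = (2.2695 - 0)^2/(4*10)
= 5.1506/40 = 0.1288


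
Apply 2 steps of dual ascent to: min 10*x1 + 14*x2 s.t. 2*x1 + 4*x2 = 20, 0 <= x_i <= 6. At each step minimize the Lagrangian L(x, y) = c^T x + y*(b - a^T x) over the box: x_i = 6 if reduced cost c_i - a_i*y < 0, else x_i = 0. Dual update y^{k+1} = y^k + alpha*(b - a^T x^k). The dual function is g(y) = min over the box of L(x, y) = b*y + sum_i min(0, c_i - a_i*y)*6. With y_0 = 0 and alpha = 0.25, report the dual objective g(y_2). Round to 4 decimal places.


Dual ascent for LP: min 10*x1 + 14*x2, 2*x1 + 4*x2 = 20, 0 <= x_i <= 6
Step 1: y^k = 0.0, reduced costs: (10.0, 14.0)
  x^k = (0.0, 0.0), subgradient = b - a^T x = 20.0
  y^{k+1} = 0.0 + 0.25*20.0 = 5.0
Step 2: y^k = 5.0, reduced costs: (0.0, -6.0)
  x^k = (0.0, 6.0), subgradient = b - a^T x = -4.0
  y^{k+1} = 5.0 + 0.25*-4.0 = 4.0
Dual objective at y_2 = 4.0: reduced costs (2.0, -2.0), box minimizer x = (0.0, 6.0)
g(y_2) = b*y + (c1 - a1*y)*x1 + (c2 - a2*y)*x2 = 20*4.0 + 2.0*0.0 + (-2.0)*6.0 = 80.0 + 0.0 - 12.0 = 68.0


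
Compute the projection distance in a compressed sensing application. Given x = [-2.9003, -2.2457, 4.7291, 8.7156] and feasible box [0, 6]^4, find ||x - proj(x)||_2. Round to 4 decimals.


Project each component onto [0, 6].
clip(-2.9003) = 0.0, clip(-2.2457) = 0.0, clip(4.7291) = 4.7291, clip(8.7156) = 6.0
Projection = [0.0, 0.0, 4.7291, 6.0]
Squared diffs: [8.4117, 5.0432, 0.0, 7.3745]
Distance = sqrt(20.8294) = 4.5639


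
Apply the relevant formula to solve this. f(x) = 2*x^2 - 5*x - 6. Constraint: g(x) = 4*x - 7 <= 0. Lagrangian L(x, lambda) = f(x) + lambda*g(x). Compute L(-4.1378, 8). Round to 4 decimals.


Step 1: Evaluate f(x).
f(-4.1378) = 2*(-4.1378)^2 - 5*(-4.1378) - 6 = 48.9318
Step 2: Evaluate g(x).
g(-4.1378) = 4*-4.1378 - 7 = -23.5512
Step 3: Compute Lagrangian.
L = 48.9318 + 8*-23.5512 = -139.4778


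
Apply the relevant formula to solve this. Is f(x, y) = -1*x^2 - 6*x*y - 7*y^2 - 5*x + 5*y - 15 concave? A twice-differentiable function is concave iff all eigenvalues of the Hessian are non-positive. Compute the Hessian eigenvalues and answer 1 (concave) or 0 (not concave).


The Hessian of f(x,y) = -1*x^2 - 6*x*y - 7*y^2 - 5*x + 5*y - 15 is:
H = [[-2, -6], [-6, -14]]
Trace = -2 - 14 = -16
Determinant = -2*-14 - (-6)^2 = -8
Discriminant = (-16)^2 - 4*-8 = 288.0
Eigenvalues: lambda_1 = -16.4853, lambda_2 = 0.4853
The function is not concave.

0


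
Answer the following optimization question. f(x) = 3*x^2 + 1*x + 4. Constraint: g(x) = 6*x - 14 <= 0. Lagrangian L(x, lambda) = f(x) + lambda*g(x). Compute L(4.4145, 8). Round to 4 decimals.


Step 1: Evaluate f(x).
f(4.4145) = 3*4.4145^2 + 1*4.4145 + 4 = 66.8779
Step 2: Evaluate g(x).
g(4.4145) = 6*4.4145 - 14 = 12.487
Step 3: Compute Lagrangian.
L = 66.8779 + 8*12.487 = 166.7739


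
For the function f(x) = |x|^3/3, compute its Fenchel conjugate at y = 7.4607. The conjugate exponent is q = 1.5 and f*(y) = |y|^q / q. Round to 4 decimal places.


The conjugate exponent q satisfies 1/p + 1/q = 1.
p = 3, so q = 3/(3 - 1) = 1.5
|y|^q = 7.4607^1.5 = 20.3784
f*(7.4607) = 20.3784 / 1.5 = 13.5856


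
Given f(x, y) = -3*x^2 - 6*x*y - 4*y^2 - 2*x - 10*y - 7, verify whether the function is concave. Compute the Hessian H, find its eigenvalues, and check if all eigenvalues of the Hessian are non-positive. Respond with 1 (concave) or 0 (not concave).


The Hessian of f(x,y) = -3*x^2 - 6*x*y - 4*y^2 - 2*x - 10*y - 7 is:
H = [[-6, -6], [-6, -8]]
Trace = -6 - 8 = -14
Determinant = -6*-8 - (-6)^2 = 12
Discriminant = (-14)^2 - 4*12 = 148.0
Eigenvalues: lambda_1 = -13.0828, lambda_2 = -0.9172
The function is concave.

1


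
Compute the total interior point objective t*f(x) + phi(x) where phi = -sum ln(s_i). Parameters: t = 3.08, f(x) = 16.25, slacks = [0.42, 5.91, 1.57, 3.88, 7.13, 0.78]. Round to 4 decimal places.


Step 1: Compute log-barrier.
ln values: [-0.8675, 1.7766, 0.4511, 1.3558, 1.9643, -0.2485]
phi = -(-0.8675 + 1.7766 + 0.4511 + 1.3558 + 1.9643 - 0.2485) = -4.4319
Step 2: Compute augmented objective.
t*f(x) = 3.08*16.25 = 50.05
Total = 50.05 - 4.4319 = 45.6181


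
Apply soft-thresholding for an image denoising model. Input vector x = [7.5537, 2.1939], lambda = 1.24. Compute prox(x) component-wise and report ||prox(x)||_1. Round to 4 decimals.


Soft-thresholding with lambda = 1.24:
prox(7.5537) = sign(7.5537)*max(|7.5537| - 1.24, 0) = 6.3137
prox(2.1939) = sign(2.1939)*max(|2.1939| - 1.24, 0) = 0.9539
prox(x) = [6.3137, 0.9539]
||prox(x)||_1 = 6.3137 + 0.9539 = 7.2676


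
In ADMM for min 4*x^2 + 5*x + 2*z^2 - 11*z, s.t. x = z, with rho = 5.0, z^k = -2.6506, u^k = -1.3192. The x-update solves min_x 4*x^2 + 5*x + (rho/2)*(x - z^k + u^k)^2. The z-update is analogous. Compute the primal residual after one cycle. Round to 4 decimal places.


ADMM iteration with rho = 5.0, z^k = -2.6506, u^k = -1.3192
Step 1: x-update.
Minimize 4*x^2 + 5*x + (5.0/2)*(x + 2.6506 - 1.3192)^2
FOC: (2*4 + 5.0)*x = -5 + 5.0*(-2.6506 + 1.3192)
x^{k+1} = -0.8967
Step 2: z-update.
Minimize 2*z^2 - 11*z + (5.0/2)*(-0.8967 - z - 1.3192)^2
FOC: (2*2 + 5.0)*z = 11 + 5.0*(-0.8967 - 1.3192)
z^{k+1} = -0.0088
Step 3: u-update.
u^{k+1} = -1.3192 - 0.8967 + 0.0088 = -2.2071
Step 4: Primal residual = |-0.8967 + 0.0088| = 0.8879


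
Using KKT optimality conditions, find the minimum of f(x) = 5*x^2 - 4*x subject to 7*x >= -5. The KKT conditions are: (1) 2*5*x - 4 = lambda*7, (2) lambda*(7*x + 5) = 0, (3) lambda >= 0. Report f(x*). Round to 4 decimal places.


Step 1: Try lambda = 0 (constraint inactive).
Stationarity: 2*5*x - 4 = 0
x* = 4/(2*5) = 0.4
Check constraint: 7*0.4 = 2.8 >= -5 -- satisfied.
Step 2: Compute optimal value.
f(x*) = 5*0.4^2 - 4*0.4 = -0.8


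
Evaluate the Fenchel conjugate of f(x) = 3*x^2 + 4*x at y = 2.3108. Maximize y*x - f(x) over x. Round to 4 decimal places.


f*(y) = sup_x {y*x - a*x^2 - b*x} = sup_x {(y-b)*x - a*x^2}
FOC: (y - b) - 2a*x = 0 => x* = (y - b)/(2a)
x* = (2.3108 - 4)/(2*3) = -0.2815
f*(2.3108) = (y-b)^2/(4a) = (2.3108 - 4)^2/(4*3)
= 2.8534/12 = 0.2378


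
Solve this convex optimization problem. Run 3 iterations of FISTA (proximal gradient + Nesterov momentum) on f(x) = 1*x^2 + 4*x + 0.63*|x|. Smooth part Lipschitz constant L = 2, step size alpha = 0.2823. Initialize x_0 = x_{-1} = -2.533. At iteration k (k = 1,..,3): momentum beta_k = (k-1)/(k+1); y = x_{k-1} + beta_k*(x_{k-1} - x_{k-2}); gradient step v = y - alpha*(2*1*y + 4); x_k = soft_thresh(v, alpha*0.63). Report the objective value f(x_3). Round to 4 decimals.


FISTA on f(x) = 1*x^2 + 4*x + 0.63*|x|
L = 2, alpha = 0.2823
Iteration 1: beta = 0.0, y = -2.533 + 0.0*(-2.533 + 2.533) = -2.533
  grad(y) = -1.066, v = y - alpha*grad = -2.2321
  prox(v) = soft_thresh(-2.2321, 0.1778) = -2.0542
Iteration 2: beta = 0.3333, y = -2.0542 + 0.3333*(-2.0542 + 2.533) = -1.8946
  grad(y) = 0.2107, v = y - alpha*grad = -1.9541
  prox(v) = soft_thresh(-1.9541, 0.1778) = -1.7763
Iteration 3: beta = 0.5, y = -1.7763 + 0.5*(-1.7763 + 2.0542) = -1.6373
  grad(y) = 0.7254, v = y - alpha*grad = -1.8421
  prox(v) = soft_thresh(-1.8421, 0.1778) = -1.6642
f(x_3) = 1*(-1.6642)^2 + 4*(-1.6642) + 0.63*|-1.6642| = -2.8388


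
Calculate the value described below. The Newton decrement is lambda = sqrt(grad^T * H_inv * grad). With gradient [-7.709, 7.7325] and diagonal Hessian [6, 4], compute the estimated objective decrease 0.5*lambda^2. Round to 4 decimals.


Step 1: H is diagonal, so H^(-1) * g = [-1.2848, 1.9331].
Step 2: g^T H^(-1) g = sum_i g_i^2 / H_ii
  = (-7.709)^2/6 + (7.7325)^2/4
  = 9.9048 + 14.9479 = 24.8527
Step 3: Objective decrease = 0.5 * g^T H^(-1) g = 12.4263


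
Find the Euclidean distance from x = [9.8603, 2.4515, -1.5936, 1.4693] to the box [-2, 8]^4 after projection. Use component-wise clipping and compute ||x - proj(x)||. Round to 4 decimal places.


Project each component onto [-2, 8].
clip(9.8603) = 8.0, clip(2.4515) = 2.4515, clip(-1.5936) = -1.5936, clip(1.4693) = 1.4693
Projection = [8.0, 2.4515, -1.5936, 1.4693]
Squared diffs: [3.4607, 0.0, 0.0, 0.0]
Distance = sqrt(3.4607) = 1.8603


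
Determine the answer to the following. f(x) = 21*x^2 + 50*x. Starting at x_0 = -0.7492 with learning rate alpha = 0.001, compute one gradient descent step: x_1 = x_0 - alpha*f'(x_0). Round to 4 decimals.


We compute the gradient at x_0 and apply the update.
f'(x) = 42*x + 50
f'(-0.7492) = 42*-0.7492 + 50 = 18.5336
x_1 = -0.7492 - 0.001*18.5336 = -0.7677


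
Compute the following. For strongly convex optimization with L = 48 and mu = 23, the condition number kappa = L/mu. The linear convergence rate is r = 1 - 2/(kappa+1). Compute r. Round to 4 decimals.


Step 1: Compute the condition number.
kappa = L/mu = 48/23 = 2.087
Step 2: Compute the convergence rate.
r = 1 - 2/(kappa + 1) = 1 - 2*mu/(L + mu) = (L - mu)/(L + mu) = 25/71 = 0.3521


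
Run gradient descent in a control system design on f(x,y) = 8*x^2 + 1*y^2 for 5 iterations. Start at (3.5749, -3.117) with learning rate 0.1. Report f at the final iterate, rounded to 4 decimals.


Gradient descent on f(x,y) = 8*x^2 + 1*y^2.
Starting point: (3.5749, -3.117), alpha = 0.1
Step 1: grad_x = 2*8*3.5749 = 57.1984, grad_y = 2*1*-3.117 = -6.234
  x_1 = 3.5749 - 0.1*57.1984 = -2.1449
  y_1 = -3.117 - 0.1*-6.234 = -2.4936
Step 2: grad_x = 2*8*-2.1449 = -34.319, grad_y = 2*1*-2.4936 = -4.9872
  x_2 = -2.1449 - 0.1*-34.319 = 1.287
  y_2 = -2.4936 - 0.1*-4.9872 = -1.9949
Step 3: grad_x = 2*8*1.287 = 20.5914, grad_y = 2*1*-1.9949 = -3.9898
  x_3 = 1.287 - 0.1*20.5914 = -0.7722
  y_3 = -1.9949 - 0.1*-3.9898 = -1.5959
Step 4: grad_x = 2*8*-0.7722 = -12.3549, grad_y = 2*1*-1.5959 = -3.1918
  x_4 = -0.7722 - 0.1*-12.3549 = 0.4633
  y_4 = -1.5959 - 0.1*-3.1918 = -1.2767
Step 5: grad_x = 2*8*0.4633 = 7.4129, grad_y = 2*1*-1.2767 = -2.5534
  x_5 = 0.4633 - 0.1*7.4129 = -0.278
  y_5 = -1.2767 - 0.1*-2.5534 = -1.0214
f(-0.278, -1.0214) = 8*(-0.278)^2 + 1*(-1.0214)^2 = 1.6614


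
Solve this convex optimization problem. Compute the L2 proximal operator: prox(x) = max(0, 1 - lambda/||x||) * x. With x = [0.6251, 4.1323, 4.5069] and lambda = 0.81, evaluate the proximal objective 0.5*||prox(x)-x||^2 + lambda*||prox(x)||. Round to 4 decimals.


Step 1: Compute ||x||.
||x|| = 6.1464
Step 2: Compute scaling factor.
scale = max(0, 1 - 0.81/6.1464) = 0.8682
Step 3: prox(x) = [0.5427, 3.5877, 3.913]
||prox(x)|| = 5.3364
Step 4: Proximal objective.
0.5*||prox-x||^2 = 0.3281
lambda*||prox|| = 4.3225
Total = 4.6506


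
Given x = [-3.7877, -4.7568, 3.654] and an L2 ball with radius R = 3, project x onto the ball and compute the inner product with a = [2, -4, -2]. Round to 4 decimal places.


Step 1: Compute ||x|| (intermediates to 6 decimals).
||x|| = sqrt((-3.7877)^2 + (-4.7568)^2 + 3.654^2) = 7.094049
Step 2: Project.
Since ||x|| > R, scale = R/||x|| = 3/7.094049 = 0.42289, proj(x) = scale * x
proj(x) = [-1.60178, -2.011603, 1.54524]
Step 3: Dot product.
a^T * proj(x) = 2*(-1.60178) - 4*(-2.011603) - 2*1.54524 = 1.7524


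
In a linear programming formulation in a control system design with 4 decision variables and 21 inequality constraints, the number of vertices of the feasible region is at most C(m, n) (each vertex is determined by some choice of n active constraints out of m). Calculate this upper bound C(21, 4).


Each vertex corresponds to some choice of n active constraints out of m, so the number of vertices is at most C(m, n) = m! / (n!(m-n)!).
m = 21, n = 4
Numerator: 21 * 20 * 19 * 18
Denominator: 4! = 24
C(21, 4) = 5985


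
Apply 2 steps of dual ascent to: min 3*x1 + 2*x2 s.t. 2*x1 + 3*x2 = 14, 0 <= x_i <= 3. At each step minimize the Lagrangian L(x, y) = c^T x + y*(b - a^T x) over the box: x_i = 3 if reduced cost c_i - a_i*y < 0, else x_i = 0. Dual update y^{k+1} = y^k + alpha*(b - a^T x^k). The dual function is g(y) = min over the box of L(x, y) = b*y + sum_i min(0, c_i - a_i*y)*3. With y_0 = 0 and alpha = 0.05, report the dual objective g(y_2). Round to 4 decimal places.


Dual ascent for LP: min 3*x1 + 2*x2, 2*x1 + 3*x2 = 14, 0 <= x_i <= 3
Step 1: y^k = 0.0, reduced costs: (3.0, 2.0)
  x^k = (0.0, 0.0), subgradient = b - a^T x = 14.0
  y^{k+1} = 0.0 + 0.05*14.0 = 0.7
Step 2: y^k = 0.7, reduced costs: (1.6, -0.1)
  x^k = (0.0, 3.0), subgradient = b - a^T x = 5.0
  y^{k+1} = 0.7 + 0.05*5.0 = 0.95
Dual objective at y_2 = 0.95: reduced costs (1.1, -0.85), box minimizer x = (0.0, 3.0)
g(y_2) = b*y + (c1 - a1*y)*x1 + (c2 - a2*y)*x2 = 14*0.95 + 1.1*0.0 + (-0.85)*3.0 = 13.3 + 0.0 - 2.55 = 10.75


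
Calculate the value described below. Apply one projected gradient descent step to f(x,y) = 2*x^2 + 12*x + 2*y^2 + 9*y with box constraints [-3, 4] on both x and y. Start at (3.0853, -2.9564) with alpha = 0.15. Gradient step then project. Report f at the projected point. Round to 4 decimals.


Step 1: Compute gradient at (3.0853, -2.9564).
grad_x = 2*2*3.0853 + 12 = 24.3412
grad_y = 2*2*-2.9564 + 9 = -2.8256
Step 2: Gradient step.
x_raw = 3.0853 - 0.15*24.3412 = -0.5659
y_raw = -2.9564 - 0.15*-2.8256 = -2.5326
Step 3: Project onto [-3, 4].
x_proj = clip(-0.5659) = -0.5659
y_proj = clip(-2.5326) = -2.5326
Step 4: Evaluate f.
f(-0.5659, -2.5326) = -16.1154


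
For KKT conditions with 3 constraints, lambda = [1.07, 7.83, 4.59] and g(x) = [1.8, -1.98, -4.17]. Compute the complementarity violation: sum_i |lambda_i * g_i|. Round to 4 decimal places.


KKT complementary slackness check:
lambda_1 * g_1 = 1.07 * 1.8 = 1.926
lambda_2 * g_2 = 7.83 * -1.98 = -15.5034
lambda_3 * g_3 = 4.59 * -4.17 = -19.1403
Total violation = 1.926 + 15.5034 + 19.1403 = 36.5697


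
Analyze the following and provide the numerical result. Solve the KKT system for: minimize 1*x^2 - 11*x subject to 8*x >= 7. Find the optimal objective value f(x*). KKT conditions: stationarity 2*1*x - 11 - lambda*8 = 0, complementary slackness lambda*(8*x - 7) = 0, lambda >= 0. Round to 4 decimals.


Step 1: Try lambda = 0 (constraint inactive).
Stationarity: 2*1*x - 11 = 0
x* = 11/(2*1) = 5.5
Check constraint: 8*5.5 = 44.0 >= 7 -- satisfied.
Step 2: Compute optimal value.
f(x*) = 1*5.5^2 - 11*5.5 = -30.25


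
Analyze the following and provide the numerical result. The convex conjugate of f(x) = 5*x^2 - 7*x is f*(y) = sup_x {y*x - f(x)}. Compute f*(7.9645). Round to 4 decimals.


f*(y) = sup_x {y*x - a*x^2 - b*x} = sup_x {(y-b)*x - a*x^2}
FOC: (y - b) - 2a*x = 0 => x* = (y - b)/(2a)
x* = (7.9645 + 7)/(2*5) = 1.4965
f*(7.9645) = (y-b)^2/(4a) = (7.9645 + 7)^2/(4*5)
= 223.9363/20 = 11.1968


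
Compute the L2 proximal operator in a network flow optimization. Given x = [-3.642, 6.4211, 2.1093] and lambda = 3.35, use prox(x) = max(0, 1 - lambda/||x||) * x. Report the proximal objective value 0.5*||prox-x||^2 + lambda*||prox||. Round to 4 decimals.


Step 1: Compute ||x||.
||x|| = 7.6775
Step 2: Compute scaling factor.
scale = max(0, 1 - 3.35/7.6775) = 0.5637
Step 3: prox(x) = [-2.0528, 3.6193, 1.1889]
||prox(x)|| = 4.3275
Step 4: Proximal objective.
0.5*||prox-x||^2 = 5.6113
lambda*||prox|| = 14.4971
Total = 20.1083


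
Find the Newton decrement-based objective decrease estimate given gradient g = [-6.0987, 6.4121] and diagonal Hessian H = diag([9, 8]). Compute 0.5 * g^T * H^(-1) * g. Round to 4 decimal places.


Step 1: H is diagonal, so H^(-1) * g = [-0.6776, 0.8015].
Step 2: g^T H^(-1) g = sum_i g_i^2 / H_ii
  = (-6.0987)^2/9 + (6.4121)^2/8
  = 4.1327 + 5.1394 = 9.2721
Step 3: Objective decrease = 0.5 * g^T H^(-1) g = 4.636


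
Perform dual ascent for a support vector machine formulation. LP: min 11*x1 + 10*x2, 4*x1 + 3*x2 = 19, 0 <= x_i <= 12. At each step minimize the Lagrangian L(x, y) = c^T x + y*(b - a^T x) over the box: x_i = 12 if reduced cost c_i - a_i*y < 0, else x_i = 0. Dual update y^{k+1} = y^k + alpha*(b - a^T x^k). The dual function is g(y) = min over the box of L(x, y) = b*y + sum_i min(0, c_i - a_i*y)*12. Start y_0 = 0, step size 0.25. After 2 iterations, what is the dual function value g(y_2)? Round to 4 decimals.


Dual ascent for LP: min 11*x1 + 10*x2, 4*x1 + 3*x2 = 19, 0 <= x_i <= 12
Step 1: y^k = 0.0, reduced costs: (11.0, 10.0)
  x^k = (0.0, 0.0), subgradient = b - a^T x = 19.0
  y^{k+1} = 0.0 + 0.25*19.0 = 4.75
Step 2: y^k = 4.75, reduced costs: (-8.0, -4.25)
  x^k = (12.0, 12.0), subgradient = b - a^T x = -65.0
  y^{k+1} = 4.75 + 0.25*-65.0 = -11.5
Dual objective at y_2 = -11.5: reduced costs (57.0, 44.5), box minimizer x = (0.0, 0.0)
g(y_2) = b*y + (c1 - a1*y)*x1 + (c2 - a2*y)*x2 = 19*(-11.5) + 57.0*0.0 + 44.5*0.0 = -218.5 + 0.0 + 0.0 = -218.5


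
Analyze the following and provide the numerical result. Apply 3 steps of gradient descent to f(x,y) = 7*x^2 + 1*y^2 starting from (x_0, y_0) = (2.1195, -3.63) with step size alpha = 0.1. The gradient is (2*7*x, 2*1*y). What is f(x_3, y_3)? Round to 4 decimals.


Gradient descent on f(x,y) = 7*x^2 + 1*y^2.
Starting point: (2.1195, -3.63), alpha = 0.1
Step 1: grad_x = 2*7*2.1195 = 29.673, grad_y = 2*1*-3.63 = -7.26
  x_1 = 2.1195 - 0.1*29.673 = -0.8478
  y_1 = -3.63 - 0.1*-7.26 = -2.904
Step 2: grad_x = 2*7*-0.8478 = -11.8692, grad_y = 2*1*-2.904 = -5.808
  x_2 = -0.8478 - 0.1*-11.8692 = 0.3391
  y_2 = -2.904 - 0.1*-5.808 = -2.3232
Step 3: grad_x = 2*7*0.3391 = 4.7477, grad_y = 2*1*-2.3232 = -4.6464
  x_3 = 0.3391 - 0.1*4.7477 = -0.1356
  y_3 = -2.3232 - 0.1*-4.6464 = -1.8586
f(-0.1356, -1.8586) = 7*(-0.1356)^2 + 1*(-1.8586)^2 = 3.583


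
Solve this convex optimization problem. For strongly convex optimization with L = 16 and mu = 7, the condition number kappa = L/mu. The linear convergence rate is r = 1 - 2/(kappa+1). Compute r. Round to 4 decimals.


Step 1: Compute the condition number.
kappa = L/mu = 16/7 = 2.2857
Step 2: Compute the convergence rate.
r = 1 - 2/(kappa + 1) = 1 - 2*mu/(L + mu) = (L - mu)/(L + mu) = 9/23 = 0.3913


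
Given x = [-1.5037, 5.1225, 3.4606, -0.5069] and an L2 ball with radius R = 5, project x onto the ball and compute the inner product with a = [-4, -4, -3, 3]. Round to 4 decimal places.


Step 1: Compute ||x|| (intermediates to 6 decimals).
||x|| = sqrt((-1.5037)^2 + 5.1225^2 + 3.4606^2 + (-0.5069)^2) = 6.382305
Step 2: Project.
Since ||x|| > R, scale = R/||x|| = 5/6.382305 = 0.783416, proj(x) = scale * x
proj(x) = [-1.178023, 4.013048, 2.711089, -0.397114]
Step 3: Dot product.
a^T * proj(x) = -4*(-1.178023) - 4*4.013048 - 3*2.711089 + 3*(-0.397114) = -20.6647


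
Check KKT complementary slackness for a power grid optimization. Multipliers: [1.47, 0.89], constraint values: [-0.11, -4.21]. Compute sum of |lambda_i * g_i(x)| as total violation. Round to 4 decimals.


KKT complementary slackness check:
lambda_1 * g_1 = 1.47 * -0.11 = -0.1617
lambda_2 * g_2 = 0.89 * -4.21 = -3.7469
Total violation = 0.1617 + 3.7469 = 3.9086


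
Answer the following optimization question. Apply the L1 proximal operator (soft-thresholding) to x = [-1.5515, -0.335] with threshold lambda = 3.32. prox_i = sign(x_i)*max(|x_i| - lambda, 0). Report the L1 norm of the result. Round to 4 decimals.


Soft-thresholding with lambda = 3.32:
prox(-1.5515) = sign(-1.5515)*max(|-1.5515| - 3.32, 0) = 0.0
prox(-0.335) = sign(-0.335)*max(|-0.335| - 3.32, 0) = 0.0
prox(x) = [0.0, 0.0]
||prox(x)||_1 = 0.0 + 0.0 = 0.0


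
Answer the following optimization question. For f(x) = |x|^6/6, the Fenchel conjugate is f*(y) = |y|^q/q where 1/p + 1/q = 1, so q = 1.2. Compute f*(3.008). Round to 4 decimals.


The conjugate exponent q satisfies 1/p + 1/q = 1.
p = 6, so q = 6/(6 - 1) = 1.2
|y|^q = 3.008^1.2 = 3.7492
f*(3.008) = 3.7492 / 1.2 = 3.1243


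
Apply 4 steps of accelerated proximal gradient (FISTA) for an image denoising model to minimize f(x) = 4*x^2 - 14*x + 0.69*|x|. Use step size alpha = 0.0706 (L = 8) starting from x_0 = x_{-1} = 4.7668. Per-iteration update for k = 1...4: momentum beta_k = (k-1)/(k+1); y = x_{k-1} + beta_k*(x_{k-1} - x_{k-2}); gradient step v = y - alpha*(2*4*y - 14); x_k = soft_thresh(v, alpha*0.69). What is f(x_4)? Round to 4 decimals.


FISTA on f(x) = 4*x^2 - 14*x + 0.69*|x|
L = 8, alpha = 0.0706
Iteration 1: beta = 0.0, y = 4.7668 + 0.0*(4.7668 - 4.7668) = 4.7668
  grad(y) = 24.1344, v = y - alpha*grad = 3.0629
  prox(v) = soft_thresh(3.0629, 0.0487) = 3.0142
Iteration 2: beta = 0.3333, y = 3.0142 + 0.3333*(3.0142 - 4.7668) = 2.43
  grad(y) = 5.44, v = y - alpha*grad = 2.0459
  prox(v) = soft_thresh(2.0459, 0.0487) = 1.9972
Iteration 3: beta = 0.5, y = 1.9972 + 0.5*(1.9972 - 3.0142) = 1.4887
  grad(y) = -2.0901, v = y - alpha*grad = 1.6363
  prox(v) = soft_thresh(1.6363, 0.0487) = 1.5876
Iteration 4: beta = 0.6, y = 1.5876 + 0.6*(1.5876 - 1.9972) = 1.3418
  grad(y) = -3.2656, v = y - alpha*grad = 1.5724
  prox(v) = soft_thresh(1.5724, 0.0487) = 1.5236
f(x_4) = 4*1.5236^2 - 14*1.5236 + 0.69*|1.5236| = -10.9937


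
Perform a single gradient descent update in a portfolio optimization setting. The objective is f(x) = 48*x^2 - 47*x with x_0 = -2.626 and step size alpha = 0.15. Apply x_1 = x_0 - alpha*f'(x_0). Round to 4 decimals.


We compute the gradient at x_0 and apply the update.
f'(x) = 96*x - 47
f'(-2.626) = 96*-2.626 - 47 = -299.096
x_1 = -2.626 - 0.15*-299.096 = 42.2384


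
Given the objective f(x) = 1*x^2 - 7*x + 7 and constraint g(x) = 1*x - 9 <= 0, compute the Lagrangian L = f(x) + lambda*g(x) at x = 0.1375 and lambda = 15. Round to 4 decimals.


Step 1: Evaluate f(x).
f(0.1375) = 1*0.1375^2 - 7*0.1375 + 7 = 6.0564
Step 2: Evaluate g(x).
g(0.1375) = 1*0.1375 - 9 = -8.8625
Step 3: Compute Lagrangian.
L = 6.0564 + 15*-8.8625 = -126.8811


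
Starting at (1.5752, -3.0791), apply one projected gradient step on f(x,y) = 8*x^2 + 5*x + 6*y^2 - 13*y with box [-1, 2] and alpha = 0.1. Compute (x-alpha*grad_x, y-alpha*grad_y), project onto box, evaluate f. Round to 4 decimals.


Step 1: Compute gradient at (1.5752, -3.0791).
grad_x = 2*8*1.5752 + 5 = 30.2032
grad_y = 2*6*-3.0791 - 13 = -49.9492
Step 2: Gradient step.
x_raw = 1.5752 - 0.1*30.2032 = -1.4451
y_raw = -3.0791 - 0.1*-49.9492 = 1.9158
Step 3: Project onto [-1, 2].
x_proj = clip(-1.4451) = -1.0
y_proj = clip(1.9158) = 1.9158
Step 4: Evaluate f.
f(-1.0, 1.9158) = 0.1165


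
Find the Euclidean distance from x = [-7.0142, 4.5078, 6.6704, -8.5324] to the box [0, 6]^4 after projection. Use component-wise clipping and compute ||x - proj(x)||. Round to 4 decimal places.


Project each component onto [0, 6].
clip(-7.0142) = 0.0, clip(4.5078) = 4.5078, clip(6.6704) = 6.0, clip(-8.5324) = 0.0
Projection = [0.0, 4.5078, 6.0, 0.0]
Squared diffs: [49.199, 0.0, 0.4494, 72.8018]
Distance = sqrt(122.4502) = 11.0657


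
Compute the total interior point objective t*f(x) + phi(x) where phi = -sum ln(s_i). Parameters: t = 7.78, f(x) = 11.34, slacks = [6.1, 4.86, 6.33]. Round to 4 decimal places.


Step 1: Compute log-barrier.
ln values: [1.8083, 1.581, 1.8453]
phi = -(1.8083 + 1.581 + 1.8453) = -5.2346
Step 2: Compute augmented objective.
t*f(x) = 7.78*11.34 = 88.2252
Total = 88.2252 - 5.2346 = 82.9906


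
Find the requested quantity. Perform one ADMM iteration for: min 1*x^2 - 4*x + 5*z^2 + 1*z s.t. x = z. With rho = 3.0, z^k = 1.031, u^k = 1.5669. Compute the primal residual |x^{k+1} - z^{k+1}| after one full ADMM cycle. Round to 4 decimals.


ADMM iteration with rho = 3.0, z^k = 1.031, u^k = 1.5669
Step 1: x-update.
Minimize 1*x^2 - 4*x + (3.0/2)*(x - 1.031 + 1.5669)^2
FOC: (2*1 + 3.0)*x = 4 + 3.0*(1.031 - 1.5669)
x^{k+1} = 0.4785
Step 2: z-update.
Minimize 5*z^2 + 1*z + (3.0/2)*(0.4785 - z + 1.5669)^2
FOC: (2*5 + 3.0)*z = -1 + 3.0*(0.4785 + 1.5669)
z^{k+1} = 0.3951
Step 3: u-update.
u^{k+1} = 1.5669 + 0.4785 - 0.3951 = 1.6503
Step 4: Primal residual = |0.4785 - 0.3951| = 0.0834
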